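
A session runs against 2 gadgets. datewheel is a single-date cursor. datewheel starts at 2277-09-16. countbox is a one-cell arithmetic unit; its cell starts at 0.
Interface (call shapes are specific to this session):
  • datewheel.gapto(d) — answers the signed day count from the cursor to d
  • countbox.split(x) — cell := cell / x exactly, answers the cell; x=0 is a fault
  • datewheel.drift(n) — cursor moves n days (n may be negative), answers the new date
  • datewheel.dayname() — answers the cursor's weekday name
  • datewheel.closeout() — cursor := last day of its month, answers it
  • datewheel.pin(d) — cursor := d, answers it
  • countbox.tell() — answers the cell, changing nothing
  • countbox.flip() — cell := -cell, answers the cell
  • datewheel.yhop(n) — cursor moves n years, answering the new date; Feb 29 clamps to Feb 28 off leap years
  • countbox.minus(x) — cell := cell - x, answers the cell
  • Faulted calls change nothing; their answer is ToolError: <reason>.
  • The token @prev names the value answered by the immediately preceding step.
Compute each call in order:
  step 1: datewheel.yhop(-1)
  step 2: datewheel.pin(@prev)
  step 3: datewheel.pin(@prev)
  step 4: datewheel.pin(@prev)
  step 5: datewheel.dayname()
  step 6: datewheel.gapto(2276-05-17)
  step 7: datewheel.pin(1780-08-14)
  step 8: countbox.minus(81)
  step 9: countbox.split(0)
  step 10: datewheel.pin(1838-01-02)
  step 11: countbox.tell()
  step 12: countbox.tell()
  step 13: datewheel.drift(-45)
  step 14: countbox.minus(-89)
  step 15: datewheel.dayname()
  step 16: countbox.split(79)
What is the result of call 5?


$ yhop -1
[out] 2276-09-16
$ pin @prev
[out] 2276-09-16
$ pin @prev
[out] 2276-09-16
$ pin @prev
[out] 2276-09-16
$ dayname
[out] Saturday
$ gapto 2276-05-17
[out] -122
$ pin 1780-08-14
[out] 1780-08-14
$ minus 81
[out] -81
$ split 0
[out] ToolError: division by zero
$ pin 1838-01-02
[out] 1838-01-02
$ tell
[out] -81
$ tell
[out] -81
$ drift -45
[out] 1837-11-18
$ minus -89
[out] 8
$ dayname
[out] Saturday
$ split 79
[out] 8/79

Answer: Saturday


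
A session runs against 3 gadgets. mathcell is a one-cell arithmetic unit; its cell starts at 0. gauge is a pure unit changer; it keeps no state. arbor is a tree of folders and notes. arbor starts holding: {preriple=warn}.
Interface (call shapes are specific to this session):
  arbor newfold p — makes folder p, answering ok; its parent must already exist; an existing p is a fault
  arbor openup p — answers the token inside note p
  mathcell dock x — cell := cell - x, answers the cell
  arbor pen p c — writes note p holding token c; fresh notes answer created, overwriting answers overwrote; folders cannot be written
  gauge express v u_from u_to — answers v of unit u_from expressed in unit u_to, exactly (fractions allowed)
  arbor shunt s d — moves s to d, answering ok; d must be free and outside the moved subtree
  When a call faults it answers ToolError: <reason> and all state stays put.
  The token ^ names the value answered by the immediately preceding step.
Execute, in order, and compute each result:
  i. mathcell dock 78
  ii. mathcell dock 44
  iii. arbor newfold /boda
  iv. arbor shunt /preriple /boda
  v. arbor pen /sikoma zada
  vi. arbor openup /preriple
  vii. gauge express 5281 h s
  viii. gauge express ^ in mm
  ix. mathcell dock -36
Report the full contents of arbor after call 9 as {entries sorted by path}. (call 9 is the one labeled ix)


Answer: {boda/, preriple=warn, sikoma=zada}

Derivation:
==> mathcell dock(x=78)
<== -78
==> mathcell dock(x=44)
<== -122
==> arbor newfold(p=/boda)
<== ok
==> arbor shunt(s=/preriple, d=/boda)
<== ToolError: exists
==> arbor pen(p=/sikoma, c=zada)
<== created
==> arbor openup(p=/preriple)
<== warn
==> gauge express(v=5281, u_from=h, u_to=s)
<== 19011600
==> gauge express(v=^, u_from=in, u_to=mm)
<== 482894640
==> mathcell dock(x=-36)
<== -86


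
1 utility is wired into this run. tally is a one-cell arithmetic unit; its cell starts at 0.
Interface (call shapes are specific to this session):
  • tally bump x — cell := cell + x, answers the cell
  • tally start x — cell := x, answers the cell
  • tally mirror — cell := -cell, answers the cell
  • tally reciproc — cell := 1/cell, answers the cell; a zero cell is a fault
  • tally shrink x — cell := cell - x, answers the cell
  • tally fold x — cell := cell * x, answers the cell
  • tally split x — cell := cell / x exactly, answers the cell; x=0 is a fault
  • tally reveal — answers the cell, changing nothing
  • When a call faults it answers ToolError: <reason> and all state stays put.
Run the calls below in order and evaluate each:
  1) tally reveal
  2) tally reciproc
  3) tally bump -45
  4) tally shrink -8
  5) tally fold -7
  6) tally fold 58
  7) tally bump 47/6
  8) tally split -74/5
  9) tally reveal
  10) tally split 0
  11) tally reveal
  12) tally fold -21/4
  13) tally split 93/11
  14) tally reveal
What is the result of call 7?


Answer: 90179/6

Derivation:
// 1. tally reveal() : 0
// 2. tally reciproc() : ToolError: reciprocal of zero
// 3. tally bump(x=-45) : -45
// 4. tally shrink(x=-8) : -37
// 5. tally fold(x=-7) : 259
// 6. tally fold(x=58) : 15022
// 7. tally bump(x=47/6) : 90179/6
// 8. tally split(x=-74/5) : -450895/444
// 9. tally reveal() : -450895/444
// 10. tally split(x=0) : ToolError: division by zero
// 11. tally reveal() : -450895/444
// 12. tally fold(x=-21/4) : 3156265/592
// 13. tally split(x=93/11) : 1119965/1776
// 14. tally reveal() : 1119965/1776


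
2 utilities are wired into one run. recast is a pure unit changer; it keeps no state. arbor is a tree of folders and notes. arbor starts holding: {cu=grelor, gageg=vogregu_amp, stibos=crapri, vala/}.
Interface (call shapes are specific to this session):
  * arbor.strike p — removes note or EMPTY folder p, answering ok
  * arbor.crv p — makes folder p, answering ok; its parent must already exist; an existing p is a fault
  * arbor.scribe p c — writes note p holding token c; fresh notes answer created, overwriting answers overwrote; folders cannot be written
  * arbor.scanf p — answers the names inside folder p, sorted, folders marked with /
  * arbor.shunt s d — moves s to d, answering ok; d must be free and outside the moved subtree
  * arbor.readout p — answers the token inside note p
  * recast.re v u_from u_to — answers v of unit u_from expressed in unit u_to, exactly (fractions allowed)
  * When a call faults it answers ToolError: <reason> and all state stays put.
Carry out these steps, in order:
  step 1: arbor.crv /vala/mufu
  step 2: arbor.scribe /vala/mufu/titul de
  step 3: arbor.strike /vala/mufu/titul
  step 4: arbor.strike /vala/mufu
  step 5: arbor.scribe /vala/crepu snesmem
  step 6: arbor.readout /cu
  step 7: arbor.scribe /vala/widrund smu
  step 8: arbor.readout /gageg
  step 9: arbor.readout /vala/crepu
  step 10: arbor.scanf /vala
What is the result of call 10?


[in] arbor.crv p: /vala/mufu
= ok
[in] arbor.scribe p: /vala/mufu/titul c: de
= created
[in] arbor.strike p: /vala/mufu/titul
= ok
[in] arbor.strike p: /vala/mufu
= ok
[in] arbor.scribe p: /vala/crepu c: snesmem
= created
[in] arbor.readout p: /cu
= grelor
[in] arbor.scribe p: /vala/widrund c: smu
= created
[in] arbor.readout p: /gageg
= vogregu_amp
[in] arbor.readout p: /vala/crepu
= snesmem
[in] arbor.scanf p: /vala
= [crepu, widrund]

Answer: [crepu, widrund]


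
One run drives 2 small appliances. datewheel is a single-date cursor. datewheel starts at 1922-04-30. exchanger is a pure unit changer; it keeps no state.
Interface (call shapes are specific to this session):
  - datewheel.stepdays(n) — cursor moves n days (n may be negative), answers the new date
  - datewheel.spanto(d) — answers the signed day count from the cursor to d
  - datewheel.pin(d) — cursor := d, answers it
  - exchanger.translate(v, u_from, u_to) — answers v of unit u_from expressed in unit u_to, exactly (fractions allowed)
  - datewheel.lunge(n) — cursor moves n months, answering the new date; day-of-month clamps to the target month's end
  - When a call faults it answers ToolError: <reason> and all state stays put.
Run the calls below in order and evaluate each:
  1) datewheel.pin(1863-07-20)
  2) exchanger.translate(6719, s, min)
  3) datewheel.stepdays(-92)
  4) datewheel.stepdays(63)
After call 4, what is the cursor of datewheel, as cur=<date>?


% pin 1863-07-20
= 1863-07-20
% translate 6719 s min
= 6719/60
% stepdays -92
= 1863-04-19
% stepdays 63
= 1863-06-21

Answer: cur=1863-06-21


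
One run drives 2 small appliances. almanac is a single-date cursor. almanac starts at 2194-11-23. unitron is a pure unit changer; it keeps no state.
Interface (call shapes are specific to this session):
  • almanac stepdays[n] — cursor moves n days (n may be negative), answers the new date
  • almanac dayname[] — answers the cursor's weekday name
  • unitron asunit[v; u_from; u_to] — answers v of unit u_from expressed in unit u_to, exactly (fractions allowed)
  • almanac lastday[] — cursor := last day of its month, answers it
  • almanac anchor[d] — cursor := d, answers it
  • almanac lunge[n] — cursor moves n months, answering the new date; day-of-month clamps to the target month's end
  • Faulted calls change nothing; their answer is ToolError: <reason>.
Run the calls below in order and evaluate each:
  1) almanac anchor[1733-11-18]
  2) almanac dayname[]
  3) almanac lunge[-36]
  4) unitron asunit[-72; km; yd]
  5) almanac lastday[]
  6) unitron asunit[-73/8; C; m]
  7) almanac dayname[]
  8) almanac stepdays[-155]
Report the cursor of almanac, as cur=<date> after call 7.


Answer: cur=1730-11-30

Derivation:
# almanac anchor(d=1733-11-18) => 1733-11-18
# almanac dayname() => Wednesday
# almanac lunge(n=-36) => 1730-11-18
# unitron asunit(v=-72, u_from=km, u_to=yd) => -10000000/127
# almanac lastday() => 1730-11-30
# unitron asunit(v=-73/8, u_from=C, u_to=m) => ToolError: incompatible units
# almanac dayname() => Thursday
# almanac stepdays(n=-155) => 1730-06-28


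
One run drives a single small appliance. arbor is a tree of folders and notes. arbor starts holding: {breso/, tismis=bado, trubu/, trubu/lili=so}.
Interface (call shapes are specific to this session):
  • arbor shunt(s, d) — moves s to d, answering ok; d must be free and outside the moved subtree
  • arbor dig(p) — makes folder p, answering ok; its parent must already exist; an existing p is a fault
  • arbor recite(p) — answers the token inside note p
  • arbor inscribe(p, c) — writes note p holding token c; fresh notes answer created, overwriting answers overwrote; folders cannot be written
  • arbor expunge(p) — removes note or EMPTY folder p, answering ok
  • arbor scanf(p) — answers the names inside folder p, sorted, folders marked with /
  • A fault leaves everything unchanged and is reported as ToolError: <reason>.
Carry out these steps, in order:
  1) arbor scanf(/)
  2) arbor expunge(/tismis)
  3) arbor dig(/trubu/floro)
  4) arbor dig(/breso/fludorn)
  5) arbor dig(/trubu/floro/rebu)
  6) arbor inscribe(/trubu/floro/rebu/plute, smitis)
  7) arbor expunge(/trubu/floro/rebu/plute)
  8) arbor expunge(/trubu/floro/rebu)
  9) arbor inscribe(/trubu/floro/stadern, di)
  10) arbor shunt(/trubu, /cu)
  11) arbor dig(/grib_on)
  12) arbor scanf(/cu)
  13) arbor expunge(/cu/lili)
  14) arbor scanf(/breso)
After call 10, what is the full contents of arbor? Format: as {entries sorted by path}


Answer: {breso/, breso/fludorn/, cu/, cu/floro/, cu/floro/stadern=di, cu/lili=so}

Derivation:
>> arbor scanf(/)
<< [breso/, tismis, trubu/]
>> arbor expunge(/tismis)
<< ok
>> arbor dig(/trubu/floro)
<< ok
>> arbor dig(/breso/fludorn)
<< ok
>> arbor dig(/trubu/floro/rebu)
<< ok
>> arbor inscribe(/trubu/floro/rebu/plute, smitis)
<< created
>> arbor expunge(/trubu/floro/rebu/plute)
<< ok
>> arbor expunge(/trubu/floro/rebu)
<< ok
>> arbor inscribe(/trubu/floro/stadern, di)
<< created
>> arbor shunt(/trubu, /cu)
<< ok
>> arbor dig(/grib_on)
<< ok
>> arbor scanf(/cu)
<< [floro/, lili]
>> arbor expunge(/cu/lili)
<< ok
>> arbor scanf(/breso)
<< [fludorn/]


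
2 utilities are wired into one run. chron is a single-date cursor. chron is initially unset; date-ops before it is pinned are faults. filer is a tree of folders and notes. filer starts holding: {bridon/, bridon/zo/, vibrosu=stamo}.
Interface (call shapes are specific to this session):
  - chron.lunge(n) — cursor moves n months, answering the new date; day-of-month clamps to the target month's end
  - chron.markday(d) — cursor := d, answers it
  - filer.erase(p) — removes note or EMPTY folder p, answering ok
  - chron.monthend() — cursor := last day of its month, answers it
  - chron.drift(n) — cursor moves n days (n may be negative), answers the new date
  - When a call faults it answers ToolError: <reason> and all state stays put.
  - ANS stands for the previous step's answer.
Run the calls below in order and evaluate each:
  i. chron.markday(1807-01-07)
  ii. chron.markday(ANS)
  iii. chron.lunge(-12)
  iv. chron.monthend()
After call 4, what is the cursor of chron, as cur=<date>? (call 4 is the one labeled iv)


Answer: cur=1806-01-31

Derivation:
→ chron.markday(d='1807-01-07')
← 1807-01-07
→ chron.markday(d='ANS')
← 1807-01-07
→ chron.lunge(n='-12')
← 1806-01-07
→ chron.monthend()
← 1806-01-31


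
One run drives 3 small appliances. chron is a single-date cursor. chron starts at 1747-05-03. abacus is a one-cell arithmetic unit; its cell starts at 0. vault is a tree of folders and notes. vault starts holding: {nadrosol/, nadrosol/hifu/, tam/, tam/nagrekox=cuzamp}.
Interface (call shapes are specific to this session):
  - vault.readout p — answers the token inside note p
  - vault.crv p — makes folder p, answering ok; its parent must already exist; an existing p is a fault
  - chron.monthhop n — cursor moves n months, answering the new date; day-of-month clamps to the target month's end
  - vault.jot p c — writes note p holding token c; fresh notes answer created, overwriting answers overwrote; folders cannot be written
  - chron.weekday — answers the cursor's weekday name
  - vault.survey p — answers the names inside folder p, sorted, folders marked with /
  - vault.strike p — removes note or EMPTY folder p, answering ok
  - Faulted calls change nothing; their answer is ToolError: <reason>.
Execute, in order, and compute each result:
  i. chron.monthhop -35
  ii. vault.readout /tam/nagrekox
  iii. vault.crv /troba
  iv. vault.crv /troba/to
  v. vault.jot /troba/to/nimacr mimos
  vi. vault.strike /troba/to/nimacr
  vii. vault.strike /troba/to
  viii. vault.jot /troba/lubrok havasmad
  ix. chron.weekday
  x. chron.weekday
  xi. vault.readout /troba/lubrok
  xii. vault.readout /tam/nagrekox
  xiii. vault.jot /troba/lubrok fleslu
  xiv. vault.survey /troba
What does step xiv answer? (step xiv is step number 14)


Answer: [lubrok]

Derivation:
·→ chron.monthhop(n=-35)
·← 1744-06-03
·→ vault.readout(p=/tam/nagrekox)
·← cuzamp
·→ vault.crv(p=/troba)
·← ok
·→ vault.crv(p=/troba/to)
·← ok
·→ vault.jot(p=/troba/to/nimacr, c=mimos)
·← created
·→ vault.strike(p=/troba/to/nimacr)
·← ok
·→ vault.strike(p=/troba/to)
·← ok
·→ vault.jot(p=/troba/lubrok, c=havasmad)
·← created
·→ chron.weekday()
·← Wednesday
·→ chron.weekday()
·← Wednesday
·→ vault.readout(p=/troba/lubrok)
·← havasmad
·→ vault.readout(p=/tam/nagrekox)
·← cuzamp
·→ vault.jot(p=/troba/lubrok, c=fleslu)
·← overwrote
·→ vault.survey(p=/troba)
·← [lubrok]


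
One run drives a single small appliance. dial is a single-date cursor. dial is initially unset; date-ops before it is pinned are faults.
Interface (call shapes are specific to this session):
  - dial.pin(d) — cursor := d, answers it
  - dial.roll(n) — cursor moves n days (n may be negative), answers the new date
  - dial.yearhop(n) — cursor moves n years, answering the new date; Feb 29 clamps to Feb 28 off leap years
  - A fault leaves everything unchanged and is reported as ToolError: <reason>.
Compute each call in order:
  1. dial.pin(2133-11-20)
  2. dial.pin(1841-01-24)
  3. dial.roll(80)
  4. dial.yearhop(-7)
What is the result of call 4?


Answer: 1834-04-14

Derivation:
==> dial.pin(2133-11-20)
<== 2133-11-20
==> dial.pin(1841-01-24)
<== 1841-01-24
==> dial.roll(80)
<== 1841-04-14
==> dial.yearhop(-7)
<== 1834-04-14


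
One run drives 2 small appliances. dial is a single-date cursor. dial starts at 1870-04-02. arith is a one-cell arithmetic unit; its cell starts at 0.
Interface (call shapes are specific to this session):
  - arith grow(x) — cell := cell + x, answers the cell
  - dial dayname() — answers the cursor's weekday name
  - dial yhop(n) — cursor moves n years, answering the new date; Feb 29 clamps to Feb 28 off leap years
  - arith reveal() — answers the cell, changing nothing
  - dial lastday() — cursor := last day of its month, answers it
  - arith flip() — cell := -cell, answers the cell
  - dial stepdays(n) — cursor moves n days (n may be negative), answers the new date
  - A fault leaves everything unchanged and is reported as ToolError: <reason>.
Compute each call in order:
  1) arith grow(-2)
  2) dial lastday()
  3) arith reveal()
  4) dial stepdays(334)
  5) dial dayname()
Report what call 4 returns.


Answer: 1871-03-30

Derivation:
Calling arith grow with x: -2, yielding -2.
I call dial lastday(): 1870-04-30.
Next I call arith reveal(), and observe -2.
Invoking dial stepdays with n: 334, giving 1871-03-30.
I call dial dayname(), yielding Thursday.


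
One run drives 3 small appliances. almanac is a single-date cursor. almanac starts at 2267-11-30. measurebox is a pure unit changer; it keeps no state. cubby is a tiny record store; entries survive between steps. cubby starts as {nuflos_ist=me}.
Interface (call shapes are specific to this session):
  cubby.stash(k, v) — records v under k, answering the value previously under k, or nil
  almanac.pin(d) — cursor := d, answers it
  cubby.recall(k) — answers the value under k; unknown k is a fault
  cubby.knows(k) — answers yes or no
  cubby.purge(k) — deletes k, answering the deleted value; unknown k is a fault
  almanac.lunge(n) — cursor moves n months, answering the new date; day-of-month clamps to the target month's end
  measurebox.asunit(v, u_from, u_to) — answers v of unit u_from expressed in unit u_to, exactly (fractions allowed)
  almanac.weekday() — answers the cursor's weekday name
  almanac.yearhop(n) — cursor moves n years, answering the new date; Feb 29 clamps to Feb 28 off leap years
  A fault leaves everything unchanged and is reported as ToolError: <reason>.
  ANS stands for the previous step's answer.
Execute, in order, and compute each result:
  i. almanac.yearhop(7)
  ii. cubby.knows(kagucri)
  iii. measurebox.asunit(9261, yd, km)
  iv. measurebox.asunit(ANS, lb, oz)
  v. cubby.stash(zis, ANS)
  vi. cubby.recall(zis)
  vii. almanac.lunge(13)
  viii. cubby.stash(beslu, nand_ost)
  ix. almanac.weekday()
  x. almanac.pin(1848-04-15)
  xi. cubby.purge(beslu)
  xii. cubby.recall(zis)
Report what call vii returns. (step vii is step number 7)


;; 1. yearhop(7) : 2274-11-30
;; 2. knows(kagucri) : no
;; 3. asunit(9261, yd, km) : 10585323/1250000
;; 4. asunit(ANS, lb, oz) : 10585323/78125
;; 5. stash(zis, ANS) : nil
;; 6. recall(zis) : 10585323/78125
;; 7. lunge(13) : 2275-12-30
;; 8. stash(beslu, nand_ost) : nil
;; 9. weekday() : Thursday
;; 10. pin(1848-04-15) : 1848-04-15
;; 11. purge(beslu) : nand_ost
;; 12. recall(zis) : 10585323/78125

Answer: 2275-12-30


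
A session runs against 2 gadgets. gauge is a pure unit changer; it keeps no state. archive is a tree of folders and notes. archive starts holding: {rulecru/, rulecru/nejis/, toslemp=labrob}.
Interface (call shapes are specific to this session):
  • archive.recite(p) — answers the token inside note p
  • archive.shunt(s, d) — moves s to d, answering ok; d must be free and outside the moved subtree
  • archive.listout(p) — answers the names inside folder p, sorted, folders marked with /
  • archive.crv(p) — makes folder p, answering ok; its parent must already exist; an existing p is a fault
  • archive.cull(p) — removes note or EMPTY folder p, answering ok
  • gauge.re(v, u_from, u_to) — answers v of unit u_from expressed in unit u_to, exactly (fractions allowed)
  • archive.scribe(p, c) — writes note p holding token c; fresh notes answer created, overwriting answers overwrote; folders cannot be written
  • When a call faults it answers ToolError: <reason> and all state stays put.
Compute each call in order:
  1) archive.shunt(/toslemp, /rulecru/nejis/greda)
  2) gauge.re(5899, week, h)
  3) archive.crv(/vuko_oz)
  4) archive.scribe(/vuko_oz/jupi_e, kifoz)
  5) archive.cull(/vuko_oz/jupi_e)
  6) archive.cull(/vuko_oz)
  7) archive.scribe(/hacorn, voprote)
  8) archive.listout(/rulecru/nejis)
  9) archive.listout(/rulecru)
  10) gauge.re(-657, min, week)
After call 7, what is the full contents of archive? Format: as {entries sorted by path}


# archive.shunt(s: /toslemp, d: /rulecru/nejis/greda) ~> ok
# gauge.re(v: 5899, u_from: week, u_to: h) ~> 991032
# archive.crv(p: /vuko_oz) ~> ok
# archive.scribe(p: /vuko_oz/jupi_e, c: kifoz) ~> created
# archive.cull(p: /vuko_oz/jupi_e) ~> ok
# archive.cull(p: /vuko_oz) ~> ok
# archive.scribe(p: /hacorn, c: voprote) ~> created
# archive.listout(p: /rulecru/nejis) ~> [greda]
# archive.listout(p: /rulecru) ~> [nejis/]
# gauge.re(v: -657, u_from: min, u_to: week) ~> -73/1120

Answer: {hacorn=voprote, rulecru/, rulecru/nejis/, rulecru/nejis/greda=labrob}


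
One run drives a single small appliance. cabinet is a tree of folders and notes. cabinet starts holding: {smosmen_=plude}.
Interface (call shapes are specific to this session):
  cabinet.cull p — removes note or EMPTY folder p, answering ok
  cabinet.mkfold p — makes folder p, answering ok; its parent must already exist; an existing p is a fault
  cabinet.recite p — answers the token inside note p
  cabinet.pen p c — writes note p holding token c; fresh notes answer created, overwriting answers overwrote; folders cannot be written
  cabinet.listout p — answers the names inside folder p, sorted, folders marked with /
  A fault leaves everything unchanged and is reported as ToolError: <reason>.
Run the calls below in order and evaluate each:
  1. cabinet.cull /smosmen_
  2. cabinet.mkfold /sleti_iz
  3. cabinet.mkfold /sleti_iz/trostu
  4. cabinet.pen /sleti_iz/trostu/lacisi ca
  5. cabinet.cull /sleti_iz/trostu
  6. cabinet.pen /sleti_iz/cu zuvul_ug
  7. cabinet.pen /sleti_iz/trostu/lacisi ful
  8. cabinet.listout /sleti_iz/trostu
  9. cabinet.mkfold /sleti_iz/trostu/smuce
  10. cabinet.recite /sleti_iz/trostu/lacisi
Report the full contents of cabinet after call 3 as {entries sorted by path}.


! cabinet.cull(p: /smosmen_) => ok
! cabinet.mkfold(p: /sleti_iz) => ok
! cabinet.mkfold(p: /sleti_iz/trostu) => ok
! cabinet.pen(p: /sleti_iz/trostu/lacisi, c: ca) => created
! cabinet.cull(p: /sleti_iz/trostu) => ToolError: not empty
! cabinet.pen(p: /sleti_iz/cu, c: zuvul_ug) => created
! cabinet.pen(p: /sleti_iz/trostu/lacisi, c: ful) => overwrote
! cabinet.listout(p: /sleti_iz/trostu) => [lacisi]
! cabinet.mkfold(p: /sleti_iz/trostu/smuce) => ok
! cabinet.recite(p: /sleti_iz/trostu/lacisi) => ful

Answer: {sleti_iz/, sleti_iz/trostu/}


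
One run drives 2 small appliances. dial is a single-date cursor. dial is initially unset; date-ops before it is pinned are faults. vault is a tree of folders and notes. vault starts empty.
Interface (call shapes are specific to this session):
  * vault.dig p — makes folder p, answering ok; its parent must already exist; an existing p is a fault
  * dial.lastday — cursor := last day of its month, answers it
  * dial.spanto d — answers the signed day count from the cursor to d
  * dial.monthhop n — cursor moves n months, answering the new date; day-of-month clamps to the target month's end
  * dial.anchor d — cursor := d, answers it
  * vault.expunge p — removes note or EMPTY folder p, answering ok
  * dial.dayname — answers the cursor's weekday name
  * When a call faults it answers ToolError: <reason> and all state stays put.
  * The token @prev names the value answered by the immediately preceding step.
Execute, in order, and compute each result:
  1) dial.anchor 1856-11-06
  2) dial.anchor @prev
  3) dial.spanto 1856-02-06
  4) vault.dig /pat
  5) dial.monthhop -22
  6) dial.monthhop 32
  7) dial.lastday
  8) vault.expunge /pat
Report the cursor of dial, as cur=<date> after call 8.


Answer: cur=1857-09-30

Derivation:
> anchor d→1856-11-06
:: 1856-11-06
> anchor d→@prev
:: 1856-11-06
> spanto d→1856-02-06
:: -274
> dig p→/pat
:: ok
> monthhop n→-22
:: 1855-01-06
> monthhop n→32
:: 1857-09-06
> lastday
:: 1857-09-30
> expunge p→/pat
:: ok


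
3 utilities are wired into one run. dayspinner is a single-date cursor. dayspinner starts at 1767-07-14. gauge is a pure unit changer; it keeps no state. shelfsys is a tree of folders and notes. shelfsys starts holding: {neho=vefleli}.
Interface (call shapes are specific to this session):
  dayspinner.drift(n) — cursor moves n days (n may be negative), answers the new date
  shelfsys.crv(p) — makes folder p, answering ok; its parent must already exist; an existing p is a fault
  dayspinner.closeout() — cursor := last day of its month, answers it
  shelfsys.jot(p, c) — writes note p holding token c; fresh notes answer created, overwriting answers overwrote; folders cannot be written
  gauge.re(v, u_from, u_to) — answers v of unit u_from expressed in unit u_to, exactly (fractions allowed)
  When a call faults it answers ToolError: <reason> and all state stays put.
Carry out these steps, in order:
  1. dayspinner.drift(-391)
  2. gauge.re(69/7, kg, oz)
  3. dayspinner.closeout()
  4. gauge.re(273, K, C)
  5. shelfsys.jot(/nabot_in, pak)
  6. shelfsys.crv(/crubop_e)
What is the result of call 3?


% drift -391
  1766-06-18
% re 69/7 kg oz
  110400000000/317514659
% closeout
  1766-06-30
% re 273 K C
  -3/20
% jot /nabot_in pak
  created
% crv /crubop_e
  ok

Answer: 1766-06-30


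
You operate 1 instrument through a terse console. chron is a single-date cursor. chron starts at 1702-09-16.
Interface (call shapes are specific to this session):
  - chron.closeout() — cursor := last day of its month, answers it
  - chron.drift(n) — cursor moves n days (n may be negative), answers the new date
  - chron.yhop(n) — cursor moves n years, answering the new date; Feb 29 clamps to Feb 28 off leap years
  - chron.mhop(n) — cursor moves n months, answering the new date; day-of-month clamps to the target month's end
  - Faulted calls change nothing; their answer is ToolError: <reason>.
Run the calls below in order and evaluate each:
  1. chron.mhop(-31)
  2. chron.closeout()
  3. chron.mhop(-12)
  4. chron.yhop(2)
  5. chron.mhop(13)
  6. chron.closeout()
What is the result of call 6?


// mhop(n=-31) -> 1700-02-16
// closeout() -> 1700-02-28
// mhop(n=-12) -> 1699-02-28
// yhop(n=2) -> 1701-02-28
// mhop(n=13) -> 1702-03-28
// closeout() -> 1702-03-31

Answer: 1702-03-31


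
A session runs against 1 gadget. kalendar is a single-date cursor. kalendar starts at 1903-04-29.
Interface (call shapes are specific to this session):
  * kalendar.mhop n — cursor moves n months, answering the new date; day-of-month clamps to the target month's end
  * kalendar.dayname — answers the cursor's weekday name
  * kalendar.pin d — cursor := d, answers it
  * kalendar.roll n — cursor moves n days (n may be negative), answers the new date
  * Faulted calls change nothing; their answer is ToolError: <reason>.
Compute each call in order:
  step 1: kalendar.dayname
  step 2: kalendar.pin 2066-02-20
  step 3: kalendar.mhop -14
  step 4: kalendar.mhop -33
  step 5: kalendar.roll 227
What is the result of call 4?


Answer: 2062-03-20

Derivation:
CALL dayname[]
RET  Wednesday
CALL pin[d='2066-02-20']
RET  2066-02-20
CALL mhop[n='-14']
RET  2064-12-20
CALL mhop[n='-33']
RET  2062-03-20
CALL roll[n='227']
RET  2062-11-02


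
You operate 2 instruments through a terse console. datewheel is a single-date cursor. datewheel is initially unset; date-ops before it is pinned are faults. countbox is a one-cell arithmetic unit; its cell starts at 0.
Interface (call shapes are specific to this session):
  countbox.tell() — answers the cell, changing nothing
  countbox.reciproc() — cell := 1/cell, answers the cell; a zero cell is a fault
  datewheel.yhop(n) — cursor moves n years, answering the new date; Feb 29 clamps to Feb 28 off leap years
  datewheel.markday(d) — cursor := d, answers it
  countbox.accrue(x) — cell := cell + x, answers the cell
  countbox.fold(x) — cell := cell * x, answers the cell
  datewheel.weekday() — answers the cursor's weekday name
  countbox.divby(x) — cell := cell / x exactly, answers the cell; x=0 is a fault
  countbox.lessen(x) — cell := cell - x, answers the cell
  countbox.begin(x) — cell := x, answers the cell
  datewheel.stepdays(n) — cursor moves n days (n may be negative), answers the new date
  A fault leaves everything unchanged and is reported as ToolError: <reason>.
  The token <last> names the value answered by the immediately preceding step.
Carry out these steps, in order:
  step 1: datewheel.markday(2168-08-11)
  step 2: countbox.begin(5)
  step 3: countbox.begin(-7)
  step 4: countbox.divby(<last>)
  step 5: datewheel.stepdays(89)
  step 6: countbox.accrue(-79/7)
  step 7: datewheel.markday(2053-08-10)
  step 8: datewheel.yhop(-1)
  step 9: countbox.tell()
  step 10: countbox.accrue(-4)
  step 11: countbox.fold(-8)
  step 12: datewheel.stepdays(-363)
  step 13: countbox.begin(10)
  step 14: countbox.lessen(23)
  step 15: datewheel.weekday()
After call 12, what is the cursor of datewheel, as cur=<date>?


Answer: cur=2051-08-13

Derivation:
>> markday(d=2168-08-11)
<< 2168-08-11
>> begin(x=5)
<< 5
>> begin(x=-7)
<< -7
>> divby(x=<last>)
<< 1
>> stepdays(n=89)
<< 2168-11-08
>> accrue(x=-79/7)
<< -72/7
>> markday(d=2053-08-10)
<< 2053-08-10
>> yhop(n=-1)
<< 2052-08-10
>> tell()
<< -72/7
>> accrue(x=-4)
<< -100/7
>> fold(x=-8)
<< 800/7
>> stepdays(n=-363)
<< 2051-08-13
>> begin(x=10)
<< 10
>> lessen(x=23)
<< -13
>> weekday()
<< Sunday


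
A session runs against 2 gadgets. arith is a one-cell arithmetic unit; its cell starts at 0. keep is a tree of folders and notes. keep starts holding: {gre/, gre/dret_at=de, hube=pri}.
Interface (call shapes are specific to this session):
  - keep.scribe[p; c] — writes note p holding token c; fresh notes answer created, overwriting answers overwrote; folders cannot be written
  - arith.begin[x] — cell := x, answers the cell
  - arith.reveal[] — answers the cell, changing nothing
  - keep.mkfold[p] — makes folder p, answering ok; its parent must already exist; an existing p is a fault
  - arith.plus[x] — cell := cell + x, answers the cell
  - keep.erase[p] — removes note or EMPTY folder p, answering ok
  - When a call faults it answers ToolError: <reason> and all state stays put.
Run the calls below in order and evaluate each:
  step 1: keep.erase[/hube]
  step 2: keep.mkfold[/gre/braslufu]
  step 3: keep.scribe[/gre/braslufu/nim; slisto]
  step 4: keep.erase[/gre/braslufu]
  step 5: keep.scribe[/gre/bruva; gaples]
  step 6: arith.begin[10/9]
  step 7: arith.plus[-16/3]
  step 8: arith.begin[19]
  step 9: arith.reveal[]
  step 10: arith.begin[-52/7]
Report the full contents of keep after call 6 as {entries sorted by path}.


% keep.erase(p=/hube) == ok
% keep.mkfold(p=/gre/braslufu) == ok
% keep.scribe(p=/gre/braslufu/nim, c=slisto) == created
% keep.erase(p=/gre/braslufu) == ToolError: not empty
% keep.scribe(p=/gre/bruva, c=gaples) == created
% arith.begin(x=10/9) == 10/9
% arith.plus(x=-16/3) == -38/9
% arith.begin(x=19) == 19
% arith.reveal() == 19
% arith.begin(x=-52/7) == -52/7

Answer: {gre/, gre/braslufu/, gre/braslufu/nim=slisto, gre/bruva=gaples, gre/dret_at=de}


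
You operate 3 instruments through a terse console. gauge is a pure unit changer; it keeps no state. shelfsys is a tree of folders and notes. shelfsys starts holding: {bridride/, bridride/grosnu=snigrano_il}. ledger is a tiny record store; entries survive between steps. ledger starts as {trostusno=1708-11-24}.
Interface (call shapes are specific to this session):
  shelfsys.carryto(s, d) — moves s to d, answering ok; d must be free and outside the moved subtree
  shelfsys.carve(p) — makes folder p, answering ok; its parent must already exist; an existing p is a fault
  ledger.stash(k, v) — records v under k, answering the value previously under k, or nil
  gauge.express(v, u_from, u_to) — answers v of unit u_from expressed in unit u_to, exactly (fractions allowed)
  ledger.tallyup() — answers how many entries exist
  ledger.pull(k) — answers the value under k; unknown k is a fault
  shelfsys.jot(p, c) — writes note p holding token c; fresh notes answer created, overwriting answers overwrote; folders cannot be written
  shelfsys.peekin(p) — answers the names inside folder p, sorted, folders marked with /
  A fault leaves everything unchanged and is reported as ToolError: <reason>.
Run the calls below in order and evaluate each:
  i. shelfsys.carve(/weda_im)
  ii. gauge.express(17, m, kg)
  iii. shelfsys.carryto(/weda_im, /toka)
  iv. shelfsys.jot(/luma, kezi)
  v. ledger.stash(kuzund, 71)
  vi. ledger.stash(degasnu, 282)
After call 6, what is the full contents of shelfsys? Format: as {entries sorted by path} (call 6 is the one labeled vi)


CALL shelfsys.carve[p=/weda_im]
RET  ok
CALL gauge.express[v=17; u_from=m; u_to=kg]
RET  ToolError: incompatible units
CALL shelfsys.carryto[s=/weda_im; d=/toka]
RET  ok
CALL shelfsys.jot[p=/luma; c=kezi]
RET  created
CALL ledger.stash[k=kuzund; v=71]
RET  nil
CALL ledger.stash[k=degasnu; v=282]
RET  nil

Answer: {bridride/, bridride/grosnu=snigrano_il, luma=kezi, toka/}


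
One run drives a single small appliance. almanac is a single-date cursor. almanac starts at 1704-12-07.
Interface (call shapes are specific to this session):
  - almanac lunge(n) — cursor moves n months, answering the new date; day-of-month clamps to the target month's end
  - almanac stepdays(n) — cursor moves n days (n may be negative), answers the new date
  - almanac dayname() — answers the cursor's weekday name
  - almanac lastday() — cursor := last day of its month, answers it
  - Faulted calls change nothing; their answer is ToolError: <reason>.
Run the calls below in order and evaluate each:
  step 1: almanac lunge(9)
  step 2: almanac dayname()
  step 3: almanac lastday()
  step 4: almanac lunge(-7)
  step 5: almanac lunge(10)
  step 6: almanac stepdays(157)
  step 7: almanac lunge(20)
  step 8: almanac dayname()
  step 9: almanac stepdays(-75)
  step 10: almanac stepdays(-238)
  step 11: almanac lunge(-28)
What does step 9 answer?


;; 1. almanac lunge(9) ~> 1705-09-07
;; 2. almanac dayname() ~> Monday
;; 3. almanac lastday() ~> 1705-09-30
;; 4. almanac lunge(-7) ~> 1705-02-28
;; 5. almanac lunge(10) ~> 1705-12-28
;; 6. almanac stepdays(157) ~> 1706-06-03
;; 7. almanac lunge(20) ~> 1708-02-03
;; 8. almanac dayname() ~> Friday
;; 9. almanac stepdays(-75) ~> 1707-11-20
;; 10. almanac stepdays(-238) ~> 1707-03-27
;; 11. almanac lunge(-28) ~> 1704-11-27

Answer: 1707-11-20


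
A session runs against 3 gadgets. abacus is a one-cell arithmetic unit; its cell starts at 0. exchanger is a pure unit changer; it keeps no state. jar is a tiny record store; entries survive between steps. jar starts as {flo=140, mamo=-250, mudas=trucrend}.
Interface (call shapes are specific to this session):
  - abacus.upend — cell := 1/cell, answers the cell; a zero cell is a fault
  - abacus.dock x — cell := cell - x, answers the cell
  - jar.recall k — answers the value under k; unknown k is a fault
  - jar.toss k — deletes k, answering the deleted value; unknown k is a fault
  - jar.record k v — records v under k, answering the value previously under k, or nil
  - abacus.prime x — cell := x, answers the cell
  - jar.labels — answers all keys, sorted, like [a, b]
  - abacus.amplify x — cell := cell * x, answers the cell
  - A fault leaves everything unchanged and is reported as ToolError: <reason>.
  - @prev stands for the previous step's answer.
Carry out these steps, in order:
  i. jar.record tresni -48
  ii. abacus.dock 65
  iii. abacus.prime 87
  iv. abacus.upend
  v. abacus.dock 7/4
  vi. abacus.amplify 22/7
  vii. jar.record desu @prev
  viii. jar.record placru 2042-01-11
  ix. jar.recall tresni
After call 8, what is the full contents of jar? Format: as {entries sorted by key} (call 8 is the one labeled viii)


CALL record[k: tresni; v: -48]
RET  nil
CALL dock[x: 65]
RET  -65
CALL prime[x: 87]
RET  87
CALL upend[]
RET  1/87
CALL dock[x: 7/4]
RET  -605/348
CALL amplify[x: 22/7]
RET  -6655/1218
CALL record[k: desu; v: @prev]
RET  nil
CALL record[k: placru; v: 2042-01-11]
RET  nil
CALL recall[k: tresni]
RET  -48

Answer: {desu=-6655/1218, flo=140, mamo=-250, mudas=trucrend, placru=2042-01-11, tresni=-48}


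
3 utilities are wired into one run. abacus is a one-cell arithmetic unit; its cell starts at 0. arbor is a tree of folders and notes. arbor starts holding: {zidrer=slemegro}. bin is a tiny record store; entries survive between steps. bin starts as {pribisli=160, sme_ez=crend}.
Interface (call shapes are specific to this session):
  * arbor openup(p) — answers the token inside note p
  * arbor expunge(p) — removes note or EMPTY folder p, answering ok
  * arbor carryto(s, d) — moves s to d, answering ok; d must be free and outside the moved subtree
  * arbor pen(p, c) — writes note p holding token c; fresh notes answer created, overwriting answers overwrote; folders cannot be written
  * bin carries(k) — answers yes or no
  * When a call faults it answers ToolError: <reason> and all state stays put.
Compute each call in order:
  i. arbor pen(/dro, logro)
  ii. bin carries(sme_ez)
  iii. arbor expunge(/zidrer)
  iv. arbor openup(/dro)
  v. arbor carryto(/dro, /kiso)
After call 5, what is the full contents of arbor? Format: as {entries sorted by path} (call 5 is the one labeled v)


Answer: {kiso=logro}

Derivation:
I use arbor pen using p='/dro', c='logro', yielding created.
Calling bin carries using k='sme_ez', which returns yes.
Calling arbor expunge using p='/zidrer', and see ok.
I use arbor openup using p='/dro', yielding logro.
I call arbor carryto using s='/dro', d='/kiso', yielding ok.


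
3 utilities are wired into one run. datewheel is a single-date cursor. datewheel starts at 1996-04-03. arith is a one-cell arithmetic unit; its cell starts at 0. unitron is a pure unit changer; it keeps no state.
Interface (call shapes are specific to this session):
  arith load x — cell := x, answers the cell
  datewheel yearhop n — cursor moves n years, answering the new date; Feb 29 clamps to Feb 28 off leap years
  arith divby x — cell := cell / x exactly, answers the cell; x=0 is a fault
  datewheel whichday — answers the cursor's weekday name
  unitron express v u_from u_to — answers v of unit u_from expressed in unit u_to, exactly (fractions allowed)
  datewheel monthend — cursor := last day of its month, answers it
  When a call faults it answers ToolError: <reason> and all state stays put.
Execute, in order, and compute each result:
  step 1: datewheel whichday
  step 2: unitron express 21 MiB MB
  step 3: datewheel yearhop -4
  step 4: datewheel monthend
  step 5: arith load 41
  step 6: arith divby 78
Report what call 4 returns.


;; 1. datewheel whichday() -> Wednesday
;; 2. unitron express(v='21', u_from='MiB', u_to='MB') -> 344064/15625
;; 3. datewheel yearhop(n='-4') -> 1992-04-03
;; 4. datewheel monthend() -> 1992-04-30
;; 5. arith load(x='41') -> 41
;; 6. arith divby(x='78') -> 41/78

Answer: 1992-04-30


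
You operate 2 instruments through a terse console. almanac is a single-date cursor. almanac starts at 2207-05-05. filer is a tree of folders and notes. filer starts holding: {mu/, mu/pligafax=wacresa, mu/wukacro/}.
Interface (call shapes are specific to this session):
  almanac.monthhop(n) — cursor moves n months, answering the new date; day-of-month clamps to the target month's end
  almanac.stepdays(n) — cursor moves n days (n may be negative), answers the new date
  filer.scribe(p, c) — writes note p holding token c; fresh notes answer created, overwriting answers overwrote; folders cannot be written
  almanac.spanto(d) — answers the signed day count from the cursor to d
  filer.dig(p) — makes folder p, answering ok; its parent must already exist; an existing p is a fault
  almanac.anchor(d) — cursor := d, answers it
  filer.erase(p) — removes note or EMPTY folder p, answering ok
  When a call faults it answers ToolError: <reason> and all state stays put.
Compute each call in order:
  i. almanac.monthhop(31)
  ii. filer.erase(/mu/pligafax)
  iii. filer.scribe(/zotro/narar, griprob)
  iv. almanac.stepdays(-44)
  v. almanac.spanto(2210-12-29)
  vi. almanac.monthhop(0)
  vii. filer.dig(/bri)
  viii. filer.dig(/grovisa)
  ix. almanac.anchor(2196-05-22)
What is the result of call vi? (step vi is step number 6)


Answer: 2209-10-22

Derivation:
I invoke monthhop on n: 31, giving 2209-12-05.
I use erase on p: /mu/pligafax, — result: ok.
Using scribe on p: /zotro/narar, c: griprob, and see ToolError: no parent.
Using stepdays on n: -44, and get 2209-10-22.
I run spanto on d: 2210-12-29, which returns 433.
I try monthhop on n: 0, and get 2209-10-22.
Invoking dig on p: /bri, yielding ok.
Next I call dig on p: /grovisa, yielding ok.
Next I call anchor on d: 2196-05-22, and observe 2196-05-22.
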